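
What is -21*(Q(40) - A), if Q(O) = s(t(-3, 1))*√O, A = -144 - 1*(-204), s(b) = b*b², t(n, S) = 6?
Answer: 1260 - 9072*√10 ≈ -27428.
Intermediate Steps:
s(b) = b³
A = 60 (A = -144 + 204 = 60)
Q(O) = 216*√O (Q(O) = 6³*√O = 216*√O)
-21*(Q(40) - A) = -21*(216*√40 - 1*60) = -21*(216*(2*√10) - 60) = -21*(432*√10 - 60) = -21*(-60 + 432*√10) = 1260 - 9072*√10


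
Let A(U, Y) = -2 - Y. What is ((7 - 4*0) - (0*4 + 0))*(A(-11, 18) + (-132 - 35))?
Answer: -1309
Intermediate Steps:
((7 - 4*0) - (0*4 + 0))*(A(-11, 18) + (-132 - 35)) = ((7 - 4*0) - (0*4 + 0))*((-2 - 1*18) + (-132 - 35)) = ((7 + 0) - (0 + 0))*((-2 - 18) - 167) = (7 - 1*0)*(-20 - 167) = (7 + 0)*(-187) = 7*(-187) = -1309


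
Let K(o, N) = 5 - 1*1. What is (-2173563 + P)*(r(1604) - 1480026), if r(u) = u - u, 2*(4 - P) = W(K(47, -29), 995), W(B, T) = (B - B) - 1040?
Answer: 3216154219014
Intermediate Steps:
K(o, N) = 4 (K(o, N) = 5 - 1 = 4)
W(B, T) = -1040 (W(B, T) = 0 - 1040 = -1040)
P = 524 (P = 4 - ½*(-1040) = 4 + 520 = 524)
r(u) = 0
(-2173563 + P)*(r(1604) - 1480026) = (-2173563 + 524)*(0 - 1480026) = -2173039*(-1480026) = 3216154219014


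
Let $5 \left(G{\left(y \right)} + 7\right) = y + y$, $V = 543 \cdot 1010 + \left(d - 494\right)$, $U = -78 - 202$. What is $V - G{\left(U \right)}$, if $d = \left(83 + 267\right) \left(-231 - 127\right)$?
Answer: $422755$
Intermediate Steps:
$d = -125300$ ($d = 350 \left(-358\right) = -125300$)
$U = -280$ ($U = -78 - 202 = -280$)
$V = 422636$ ($V = 543 \cdot 1010 - 125794 = 548430 - 125794 = 422636$)
$G{\left(y \right)} = -7 + \frac{2 y}{5}$ ($G{\left(y \right)} = -7 + \frac{y + y}{5} = -7 + \frac{2 y}{5}$)
$V - G{\left(U \right)} = 422636 - \left(-7 + \frac{2}{5} \left(-280\right)\right) = 422636 - \left(-7 - 112\right) = 422636 - -119 = 422636 + 119 = 422755$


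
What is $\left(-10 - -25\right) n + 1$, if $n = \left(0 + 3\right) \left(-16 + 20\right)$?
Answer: $181$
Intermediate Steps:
$n = 12$ ($n = 3 \cdot 4 = 12$)
$\left(-10 - -25\right) n + 1 = \left(-10 - -25\right) 12 + 1 = \left(-10 + 25\right) 12 + 1 = 15 \cdot 12 + 1 = 180 + 1 = 181$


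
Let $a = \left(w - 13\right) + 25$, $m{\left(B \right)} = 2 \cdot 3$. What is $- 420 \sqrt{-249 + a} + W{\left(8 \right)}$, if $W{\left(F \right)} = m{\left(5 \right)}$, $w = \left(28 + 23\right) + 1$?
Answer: $6 - 420 i \sqrt{185} \approx 6.0 - 5712.6 i$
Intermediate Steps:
$w = 52$ ($w = 51 + 1 = 52$)
$m{\left(B \right)} = 6$
$a = 64$ ($a = \left(52 - 13\right) + 25 = 39 + 25 = 64$)
$W{\left(F \right)} = 6$
$- 420 \sqrt{-249 + a} + W{\left(8 \right)} = - 420 \sqrt{-249 + 64} + 6 = - 420 \sqrt{-185} + 6 = - 420 i \sqrt{185} + 6 = 6 - 420 i \sqrt{185}$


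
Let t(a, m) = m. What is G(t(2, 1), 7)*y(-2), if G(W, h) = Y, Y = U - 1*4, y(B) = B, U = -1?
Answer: 10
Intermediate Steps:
Y = -5 (Y = -1 - 1*4 = -1 - 4 = -5)
G(W, h) = -5
G(t(2, 1), 7)*y(-2) = -5*(-2) = 10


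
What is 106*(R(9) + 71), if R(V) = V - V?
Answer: 7526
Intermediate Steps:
R(V) = 0
106*(R(9) + 71) = 106*(0 + 71) = 106*71 = 7526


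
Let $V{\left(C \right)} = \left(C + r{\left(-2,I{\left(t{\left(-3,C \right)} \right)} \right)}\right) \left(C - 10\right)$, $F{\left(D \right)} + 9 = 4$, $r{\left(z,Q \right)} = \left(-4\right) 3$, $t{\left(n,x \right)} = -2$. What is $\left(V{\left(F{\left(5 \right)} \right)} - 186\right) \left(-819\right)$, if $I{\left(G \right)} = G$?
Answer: $-56511$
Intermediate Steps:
$r{\left(z,Q \right)} = -12$
$F{\left(D \right)} = -5$ ($F{\left(D \right)} = -9 + 4 = -5$)
$V{\left(C \right)} = \left(-12 + C\right) \left(-10 + C\right)$ ($V{\left(C \right)} = \left(C - 12\right) \left(C - 10\right) = \left(-12 + C\right) \left(-10 + C\right)$)
$\left(V{\left(F{\left(5 \right)} \right)} - 186\right) \left(-819\right) = \left(\left(120 + \left(-5\right)^{2} - -110\right) - 186\right) \left(-819\right) = \left(\left(120 + 25 + 110\right) - 186\right) \left(-819\right) = \left(255 - 186\right) \left(-819\right) = 69 \left(-819\right) = -56511$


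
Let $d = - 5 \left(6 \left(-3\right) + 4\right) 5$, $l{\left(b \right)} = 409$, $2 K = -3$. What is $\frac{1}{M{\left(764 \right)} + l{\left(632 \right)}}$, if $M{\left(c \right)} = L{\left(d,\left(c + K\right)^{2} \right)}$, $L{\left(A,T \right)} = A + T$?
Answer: $\frac{4}{2328661} \approx 1.7177 \cdot 10^{-6}$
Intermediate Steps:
$K = - \frac{3}{2}$ ($K = \frac{1}{2} \left(-3\right) = - \frac{3}{2} \approx -1.5$)
$d = 350$ ($d = - 5 \left(-18 + 4\right) 5 = \left(-5\right) \left(-14\right) 5 = 70 \cdot 5 = 350$)
$M{\left(c \right)} = 350 + \left(- \frac{3}{2} + c\right)^{2}$ ($M{\left(c \right)} = 350 + \left(c - \frac{3}{2}\right)^{2} = 350 + \left(- \frac{3}{2} + c\right)^{2}$)
$\frac{1}{M{\left(764 \right)} + l{\left(632 \right)}} = \frac{1}{\left(350 + \frac{\left(-3 + 2 \cdot 764\right)^{2}}{4}\right) + 409} = \frac{1}{\left(350 + \frac{\left(-3 + 1528\right)^{2}}{4}\right) + 409} = \frac{1}{\left(350 + \frac{1525^{2}}{4}\right) + 409} = \frac{1}{\left(350 + \frac{1}{4} \cdot 2325625\right) + 409} = \frac{1}{\left(350 + \frac{2325625}{4}\right) + 409} = \frac{1}{\frac{2327025}{4} + 409} = \frac{1}{\frac{2328661}{4}} = \frac{4}{2328661}$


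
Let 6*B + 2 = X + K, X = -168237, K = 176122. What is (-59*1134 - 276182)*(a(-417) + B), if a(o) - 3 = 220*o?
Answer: 93069310216/3 ≈ 3.1023e+10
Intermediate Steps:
a(o) = 3 + 220*o
B = 7883/6 (B = -1/3 + (-168237 + 176122)/6 = -1/3 + (1/6)*7885 = -1/3 + 7885/6 = 7883/6 ≈ 1313.8)
(-59*1134 - 276182)*(a(-417) + B) = (-59*1134 - 276182)*((3 + 220*(-417)) + 7883/6) = (-66906 - 276182)*((3 - 91740) + 7883/6) = -343088*(-91737 + 7883/6) = -343088*(-542539/6) = 93069310216/3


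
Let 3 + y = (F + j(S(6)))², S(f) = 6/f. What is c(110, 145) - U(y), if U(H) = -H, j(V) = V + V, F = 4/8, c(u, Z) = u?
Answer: 453/4 ≈ 113.25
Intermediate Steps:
F = ½ (F = 4*(⅛) = ½ ≈ 0.50000)
j(V) = 2*V
y = 13/4 (y = -3 + (½ + 2*(6/6))² = -3 + (½ + 2*(6*(⅙)))² = -3 + (½ + 2*1)² = -3 + (½ + 2)² = -3 + (5/2)² = -3 + 25/4 = 13/4 ≈ 3.2500)
c(110, 145) - U(y) = 110 - (-1)*13/4 = 110 - 1*(-13/4) = 110 + 13/4 = 453/4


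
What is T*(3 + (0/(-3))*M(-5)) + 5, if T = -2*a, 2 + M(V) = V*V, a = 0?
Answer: 5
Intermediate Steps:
M(V) = -2 + V² (M(V) = -2 + V*V = -2 + V²)
T = 0 (T = -2*0 = 0)
T*(3 + (0/(-3))*M(-5)) + 5 = 0*(3 + (0/(-3))*(-2 + (-5)²)) + 5 = 0*(3 + (0*(-⅓))*(-2 + 25)) + 5 = 0*(3 + 0*23) + 5 = 0*(3 + 0) + 5 = 0*3 + 5 = 0 + 5 = 5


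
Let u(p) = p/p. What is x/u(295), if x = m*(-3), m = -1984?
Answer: 5952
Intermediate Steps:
u(p) = 1
x = 5952 (x = -1984*(-3) = 5952)
x/u(295) = 5952/1 = 5952*1 = 5952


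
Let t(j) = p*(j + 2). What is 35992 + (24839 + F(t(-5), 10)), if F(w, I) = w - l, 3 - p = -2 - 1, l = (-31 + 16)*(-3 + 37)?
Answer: 61323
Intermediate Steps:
l = -510 (l = -15*34 = -510)
p = 6 (p = 3 - (-2 - 1) = 3 - 1*(-3) = 3 + 3 = 6)
t(j) = 12 + 6*j (t(j) = 6*(j + 2) = 6*(2 + j) = 12 + 6*j)
F(w, I) = 510 + w (F(w, I) = w - 1*(-510) = w + 510 = 510 + w)
35992 + (24839 + F(t(-5), 10)) = 35992 + (24839 + (510 + (12 + 6*(-5)))) = 35992 + (24839 + (510 + (12 - 30))) = 35992 + (24839 + (510 - 18)) = 35992 + (24839 + 492) = 35992 + 25331 = 61323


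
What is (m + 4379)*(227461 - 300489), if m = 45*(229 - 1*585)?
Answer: 850118948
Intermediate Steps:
m = -16020 (m = 45*(229 - 585) = 45*(-356) = -16020)
(m + 4379)*(227461 - 300489) = (-16020 + 4379)*(227461 - 300489) = -11641*(-73028) = 850118948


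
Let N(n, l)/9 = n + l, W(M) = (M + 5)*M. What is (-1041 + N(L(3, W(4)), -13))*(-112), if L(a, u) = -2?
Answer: 131712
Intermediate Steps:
W(M) = M*(5 + M) (W(M) = (5 + M)*M = M*(5 + M))
N(n, l) = 9*l + 9*n (N(n, l) = 9*(n + l) = 9*(l + n) = 9*l + 9*n)
(-1041 + N(L(3, W(4)), -13))*(-112) = (-1041 + (9*(-13) + 9*(-2)))*(-112) = (-1041 + (-117 - 18))*(-112) = (-1041 - 135)*(-112) = -1176*(-112) = 131712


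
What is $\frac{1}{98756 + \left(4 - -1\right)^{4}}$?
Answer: $\frac{1}{99381} \approx 1.0062 \cdot 10^{-5}$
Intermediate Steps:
$\frac{1}{98756 + \left(4 - -1\right)^{4}} = \frac{1}{98756 + \left(4 + 1\right)^{4}} = \frac{1}{98756 + 5^{4}} = \frac{1}{98756 + 625} = \frac{1}{99381}$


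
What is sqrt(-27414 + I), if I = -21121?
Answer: I*sqrt(48535) ≈ 220.31*I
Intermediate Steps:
sqrt(-27414 + I) = sqrt(-27414 - 21121) = sqrt(-48535) = I*sqrt(48535)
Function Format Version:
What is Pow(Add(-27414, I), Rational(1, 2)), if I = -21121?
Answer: Mul(I, Pow(48535, Rational(1, 2))) ≈ Mul(220.31, I)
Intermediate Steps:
Pow(Add(-27414, I), Rational(1, 2)) = Pow(Add(-27414, -21121), Rational(1, 2)) = Pow(-48535, Rational(1, 2)) = Mul(I, Pow(48535, Rational(1, 2)))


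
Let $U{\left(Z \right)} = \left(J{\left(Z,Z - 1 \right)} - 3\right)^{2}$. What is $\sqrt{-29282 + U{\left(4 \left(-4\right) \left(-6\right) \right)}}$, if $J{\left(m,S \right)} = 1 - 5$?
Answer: $i \sqrt{29233} \approx 170.98 i$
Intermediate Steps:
$J{\left(m,S \right)} = -4$
$U{\left(Z \right)} = 49$ ($U{\left(Z \right)} = \left(-4 - 3\right)^{2} = \left(-7\right)^{2} = 49$)
$\sqrt{-29282 + U{\left(4 \left(-4\right) \left(-6\right) \right)}} = \sqrt{-29282 + 49} = \sqrt{-29233} = i \sqrt{29233}$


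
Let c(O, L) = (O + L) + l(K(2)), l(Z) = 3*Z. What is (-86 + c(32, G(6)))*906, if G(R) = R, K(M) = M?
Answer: -38052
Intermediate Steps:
c(O, L) = 6 + L + O (c(O, L) = (O + L) + 3*2 = (L + O) + 6 = 6 + L + O)
(-86 + c(32, G(6)))*906 = (-86 + (6 + 6 + 32))*906 = (-86 + 44)*906 = -42*906 = -38052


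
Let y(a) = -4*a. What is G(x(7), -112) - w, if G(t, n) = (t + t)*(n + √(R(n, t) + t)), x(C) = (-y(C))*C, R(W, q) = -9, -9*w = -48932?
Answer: -444068/9 + 392*√187 ≈ -43980.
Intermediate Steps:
w = 48932/9 (w = -⅑*(-48932) = 48932/9 ≈ 5436.9)
x(C) = 4*C² (x(C) = (-(-4)*C)*C = (4*C)*C = 4*C²)
G(t, n) = 2*t*(n + √(-9 + t)) (G(t, n) = (t + t)*(n + √(-9 + t)) = (2*t)*(n + √(-9 + t)) = 2*t*(n + √(-9 + t)))
G(x(7), -112) - w = 2*(4*7²)*(-112 + √(-9 + 4*7²)) - 1*48932/9 = 2*(4*49)*(-112 + √(-9 + 4*49)) - 48932/9 = 2*196*(-112 + √(-9 + 196)) - 48932/9 = 2*196*(-112 + √187) - 48932/9 = (-43904 + 392*√187) - 48932/9 = -444068/9 + 392*√187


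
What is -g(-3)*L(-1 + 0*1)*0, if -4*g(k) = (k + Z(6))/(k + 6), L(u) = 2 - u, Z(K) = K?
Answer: 0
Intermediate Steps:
g(k) = -1/4 (g(k) = -(k + 6)/(4*(k + 6)) = -(6 + k)/(4*(6 + k)) = -1/4*1 = -1/4)
-g(-3)*L(-1 + 0*1)*0 = -(-(2 - (-1 + 0*1))/4)*0 = -(-(2 - (-1 + 0))/4)*0 = -(-(2 - 1*(-1))/4)*0 = -(-(2 + 1)/4)*0 = -(-1/4*3)*0 = -(-3)*0/4 = -1*0 = 0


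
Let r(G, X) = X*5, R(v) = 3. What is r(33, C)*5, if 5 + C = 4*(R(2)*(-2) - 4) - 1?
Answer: -1150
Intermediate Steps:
C = -46 (C = -5 + (4*(3*(-2) - 4) - 1) = -5 + (4*(-6 - 4) - 1) = -5 + (4*(-10) - 1) = -5 + (-40 - 1) = -5 - 41 = -46)
r(G, X) = 5*X
r(33, C)*5 = (5*(-46))*5 = -230*5 = -1150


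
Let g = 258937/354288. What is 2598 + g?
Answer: 920699161/354288 ≈ 2598.7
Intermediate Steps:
g = 258937/354288 (g = 258937*(1/354288) = 258937/354288 ≈ 0.73087)
2598 + g = 2598 + 258937/354288 = 920699161/354288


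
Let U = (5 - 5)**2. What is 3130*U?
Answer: 0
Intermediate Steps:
U = 0 (U = 0**2 = 0)
3130*U = 3130*0 = 0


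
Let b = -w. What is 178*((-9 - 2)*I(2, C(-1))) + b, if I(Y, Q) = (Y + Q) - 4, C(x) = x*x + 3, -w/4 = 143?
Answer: -3344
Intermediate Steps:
w = -572 (w = -4*143 = -572)
C(x) = 3 + x² (C(x) = x² + 3 = 3 + x²)
I(Y, Q) = -4 + Q + Y (I(Y, Q) = (Q + Y) - 4 = -4 + Q + Y)
b = 572 (b = -1*(-572) = 572)
178*((-9 - 2)*I(2, C(-1))) + b = 178*((-9 - 2)*(-4 + (3 + (-1)²) + 2)) + 572 = 178*(-11*(-4 + (3 + 1) + 2)) + 572 = 178*(-11*(-4 + 4 + 2)) + 572 = 178*(-11*2) + 572 = 178*(-22) + 572 = -3916 + 572 = -3344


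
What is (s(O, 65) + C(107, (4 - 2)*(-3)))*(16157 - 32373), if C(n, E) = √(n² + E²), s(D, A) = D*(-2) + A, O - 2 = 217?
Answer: 6048568 - 16216*√11485 ≈ 4.3107e+6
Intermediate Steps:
O = 219 (O = 2 + 217 = 219)
s(D, A) = A - 2*D (s(D, A) = -2*D + A = A - 2*D)
C(n, E) = √(E² + n²)
(s(O, 65) + C(107, (4 - 2)*(-3)))*(16157 - 32373) = ((65 - 2*219) + √(((4 - 2)*(-3))² + 107²))*(16157 - 32373) = ((65 - 438) + √((2*(-3))² + 11449))*(-16216) = (-373 + √((-6)² + 11449))*(-16216) = (-373 + √(36 + 11449))*(-16216) = (-373 + √11485)*(-16216) = 6048568 - 16216*√11485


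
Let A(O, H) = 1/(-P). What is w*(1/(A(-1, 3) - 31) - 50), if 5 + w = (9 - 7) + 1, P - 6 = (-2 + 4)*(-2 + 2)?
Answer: 18712/187 ≈ 100.06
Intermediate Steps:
P = 6 (P = 6 + (-2 + 4)*(-2 + 2) = 6 + 2*0 = 6 + 0 = 6)
A(O, H) = -⅙ (A(O, H) = 1/(-1*6) = 1/(-6) = -⅙)
w = -2 (w = -5 + ((9 - 7) + 1) = -5 + (2 + 1) = -5 + 3 = -2)
w*(1/(A(-1, 3) - 31) - 50) = -2*(1/(-⅙ - 31) - 50) = -2*(1/(-187/6) - 50) = -2*(-6/187 - 50) = -2*(-9356/187) = 18712/187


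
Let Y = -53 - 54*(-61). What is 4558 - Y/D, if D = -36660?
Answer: 167099521/36660 ≈ 4558.1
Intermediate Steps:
Y = 3241 (Y = -53 + 3294 = 3241)
4558 - Y/D = 4558 - 3241/(-36660) = 4558 - 3241*(-1)/36660 = 4558 - 1*(-3241/36660) = 4558 + 3241/36660 = 167099521/36660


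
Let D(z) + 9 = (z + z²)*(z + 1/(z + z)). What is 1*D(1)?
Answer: -6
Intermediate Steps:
D(z) = -9 + (z + z²)*(z + 1/(2*z)) (D(z) = -9 + (z + z²)*(z + 1/(z + z)) = -9 + (z + z²)*(z + 1/(2*z)))
1*D(1) = 1*(-17/2 + 1² + 1³ + (½)*1) = 1*(-17/2 + 1 + 1 + ½) = 1*(-6) = -6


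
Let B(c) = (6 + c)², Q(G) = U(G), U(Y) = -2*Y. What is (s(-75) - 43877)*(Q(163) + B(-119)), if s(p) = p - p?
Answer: -545961511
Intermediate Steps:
Q(G) = -2*G
s(p) = 0
(s(-75) - 43877)*(Q(163) + B(-119)) = (0 - 43877)*(-2*163 + (6 - 119)²) = -43877*(-326 + (-113)²) = -43877*(-326 + 12769) = -43877*12443 = -545961511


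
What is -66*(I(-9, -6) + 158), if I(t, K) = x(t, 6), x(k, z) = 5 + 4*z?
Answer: -12342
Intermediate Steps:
I(t, K) = 29 (I(t, K) = 5 + 4*6 = 5 + 24 = 29)
-66*(I(-9, -6) + 158) = -66*(29 + 158) = -66*187 = -12342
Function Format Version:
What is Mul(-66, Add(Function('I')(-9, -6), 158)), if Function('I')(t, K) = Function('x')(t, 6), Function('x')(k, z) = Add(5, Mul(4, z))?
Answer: -12342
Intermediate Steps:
Function('I')(t, K) = 29 (Function('I')(t, K) = Add(5, Mul(4, 6)) = Add(5, 24) = 29)
Mul(-66, Add(Function('I')(-9, -6), 158)) = Mul(-66, Add(29, 158)) = Mul(-66, 187) = -12342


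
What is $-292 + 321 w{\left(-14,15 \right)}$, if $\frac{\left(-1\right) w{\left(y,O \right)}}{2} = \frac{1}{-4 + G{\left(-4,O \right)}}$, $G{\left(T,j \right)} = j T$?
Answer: $- \frac{9023}{32} \approx -281.97$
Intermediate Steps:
$G{\left(T,j \right)} = T j$
$w{\left(y,O \right)} = - \frac{2}{-4 - 4 O}$
$-292 + 321 w{\left(-14,15 \right)} = -292 + 321 \frac{1}{2 \left(1 + 15\right)} = -292 + 321 \frac{1}{2 \cdot 16} = -292 + 321 \cdot \frac{1}{2} \cdot \frac{1}{16} = -292 + 321 \cdot \frac{1}{32} = -292 + \frac{321}{32} = - \frac{9023}{32}$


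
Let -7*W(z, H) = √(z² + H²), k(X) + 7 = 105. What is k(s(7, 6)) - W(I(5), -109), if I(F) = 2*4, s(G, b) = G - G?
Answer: 98 + √11945/7 ≈ 113.61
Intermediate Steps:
s(G, b) = 0
I(F) = 8
k(X) = 98 (k(X) = -7 + 105 = 98)
W(z, H) = -√(H² + z²)/7 (W(z, H) = -√(z² + H²)/7 = -√(H² + z²)/7)
k(s(7, 6)) - W(I(5), -109) = 98 - (-1)*√((-109)² + 8²)/7 = 98 - (-1)*√(11881 + 64)/7 = 98 - (-1)*√11945/7 = 98 + √11945/7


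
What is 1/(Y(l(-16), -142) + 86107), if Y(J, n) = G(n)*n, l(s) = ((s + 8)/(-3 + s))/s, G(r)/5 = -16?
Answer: 1/97467 ≈ 1.0260e-5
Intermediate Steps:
G(r) = -80 (G(r) = 5*(-16) = -80)
l(s) = (8 + s)/(s*(-3 + s)) (l(s) = ((8 + s)/(-3 + s))/s = (8 + s)/(s*(-3 + s)))
Y(J, n) = -80*n
1/(Y(l(-16), -142) + 86107) = 1/(-80*(-142) + 86107) = 1/(11360 + 86107) = 1/97467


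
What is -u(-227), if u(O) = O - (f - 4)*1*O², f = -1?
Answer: -257418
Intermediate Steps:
u(O) = O + 5*O² (u(O) = O - (-1 - 4)*1*O² = O - (-5)*O² = O + 5*O²)
-u(-227) = -(-227)*(1 + 5*(-227)) = -(-227)*(1 - 1135) = -(-227)*(-1134) = -1*257418 = -257418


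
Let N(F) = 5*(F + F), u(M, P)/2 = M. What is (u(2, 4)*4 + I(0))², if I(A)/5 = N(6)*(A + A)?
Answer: 256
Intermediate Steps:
u(M, P) = 2*M
N(F) = 10*F (N(F) = 5*(2*F) = 10*F)
I(A) = 600*A (I(A) = 5*((10*6)*(A + A)) = 5*(60*(2*A)) = 5*(120*A) = 600*A)
(u(2, 4)*4 + I(0))² = ((2*2)*4 + 600*0)² = (4*4 + 0)² = (16 + 0)² = 16² = 256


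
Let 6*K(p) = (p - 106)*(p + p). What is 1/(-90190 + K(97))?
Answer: -1/90481 ≈ -1.1052e-5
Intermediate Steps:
K(p) = p*(-106 + p)/3 (K(p) = ((p - 106)*(p + p))/6 = ((-106 + p)*(2*p))/6 = (2*p*(-106 + p))/6 = p*(-106 + p)/3)
1/(-90190 + K(97)) = 1/(-90190 + (1/3)*97*(-106 + 97)) = 1/(-90190 + (1/3)*97*(-9)) = 1/(-90190 - 291) = 1/(-90481) = -1/90481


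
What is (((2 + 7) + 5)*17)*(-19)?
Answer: -4522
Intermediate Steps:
(((2 + 7) + 5)*17)*(-19) = ((9 + 5)*17)*(-19) = (14*17)*(-19) = 238*(-19) = -4522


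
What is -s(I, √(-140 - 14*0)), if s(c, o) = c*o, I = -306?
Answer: 612*I*√35 ≈ 3620.6*I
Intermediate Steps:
-s(I, √(-140 - 14*0)) = -(-306)*√(-140 - 14*0) = -(-306)*√(-140 + 0) = -(-306)*√(-140) = -(-306)*2*I*√35 = -(-612)*I*√35 = 612*I*√35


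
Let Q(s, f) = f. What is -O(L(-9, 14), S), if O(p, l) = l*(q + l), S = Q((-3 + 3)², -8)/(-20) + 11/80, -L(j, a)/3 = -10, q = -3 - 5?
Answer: 25671/6400 ≈ 4.0111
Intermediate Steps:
q = -8
L(j, a) = 30 (L(j, a) = -3*(-10) = 30)
S = 43/80 (S = -8/(-20) + 11/80 = -8*(-1/20) + 11*(1/80) = ⅖ + 11/80 = 43/80 ≈ 0.53750)
O(p, l) = l*(-8 + l)
-O(L(-9, 14), S) = -43*(-8 + 43/80)/80 = -43*(-597)/(80*80) = -1*(-25671/6400) = 25671/6400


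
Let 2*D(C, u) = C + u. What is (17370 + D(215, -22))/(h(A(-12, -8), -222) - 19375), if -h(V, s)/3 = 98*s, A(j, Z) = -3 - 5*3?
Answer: 34933/91786 ≈ 0.38059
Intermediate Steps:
D(C, u) = C/2 + u/2 (D(C, u) = (C + u)/2 = C/2 + u/2)
A(j, Z) = -18 (A(j, Z) = -3 - 15 = -18)
h(V, s) = -294*s
(17370 + D(215, -22))/(h(A(-12, -8), -222) - 19375) = (17370 + ((½)*215 + (½)*(-22)))/(-294*(-222) - 19375) = (17370 + (215/2 - 11))/(65268 - 19375) = (17370 + 193/2)/45893 = (34933/2)*(1/45893) = 34933/91786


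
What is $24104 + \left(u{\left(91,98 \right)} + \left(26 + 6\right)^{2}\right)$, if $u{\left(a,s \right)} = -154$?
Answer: $24974$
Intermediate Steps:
$24104 + \left(u{\left(91,98 \right)} + \left(26 + 6\right)^{2}\right) = 24104 - \left(154 - \left(26 + 6\right)^{2}\right) = 24104 - \left(154 - 32^{2}\right) = 24104 + \left(-154 + 1024\right) = 24104 + 870 = 24974$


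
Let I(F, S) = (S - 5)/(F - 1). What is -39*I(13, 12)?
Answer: -91/4 ≈ -22.750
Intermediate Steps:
I(F, S) = (-5 + S)/(-1 + F)
-39*I(13, 12) = -39*(-5 + 12)/(-1 + 13) = -39*7/12 = -91/4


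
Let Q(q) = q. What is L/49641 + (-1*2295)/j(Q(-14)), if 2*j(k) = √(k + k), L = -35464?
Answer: -35464/49641 + 2295*I*√7/7 ≈ -0.71441 + 867.43*I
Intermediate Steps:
j(k) = √2*√k/2 (j(k) = √(k + k)/2 = √(2*k)/2 = (√2*√k)/2 = √2*√k/2)
L/49641 + (-1*2295)/j(Q(-14)) = -35464/49641 + (-1*2295)/((√2*√(-14)/2)) = -35464*1/49641 - 2295*(-I*√7/7) = -35464/49641 - 2295*(-I*√7/7) = -35464/49641 - (-2295)*I*√7/7 = -35464/49641 + 2295*I*√7/7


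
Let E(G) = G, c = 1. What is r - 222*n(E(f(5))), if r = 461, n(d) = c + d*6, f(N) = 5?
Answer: -6421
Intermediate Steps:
n(d) = 1 + 6*d (n(d) = 1 + d*6 = 1 + 6*d)
r - 222*n(E(f(5))) = 461 - 222*(1 + 6*5) = 461 - 222*(1 + 30) = 461 - 222*31 = 461 - 6882 = -6421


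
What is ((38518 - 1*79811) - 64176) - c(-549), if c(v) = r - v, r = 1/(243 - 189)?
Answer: -5724973/54 ≈ -1.0602e+5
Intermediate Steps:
r = 1/54 ≈ 0.018519
c(v) = 1/54 - v
((38518 - 1*79811) - 64176) - c(-549) = ((38518 - 1*79811) - 64176) - (1/54 - 1*(-549)) = ((38518 - 79811) - 64176) - (1/54 + 549) = (-41293 - 64176) - 1*29647/54 = -105469 - 29647/54 = -5724973/54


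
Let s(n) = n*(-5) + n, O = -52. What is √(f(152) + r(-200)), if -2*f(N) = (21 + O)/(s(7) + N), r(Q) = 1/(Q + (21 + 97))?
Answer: √3034/164 ≈ 0.33586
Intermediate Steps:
r(Q) = 1/(118 + Q) (r(Q) = 1/(Q + 118) = 1/(118 + Q))
s(n) = -4*n (s(n) = -5*n + n = -4*n)
f(N) = 31/(2*(-28 + N)) (f(N) = -(21 - 52)/(2*(-4*7 + N)) = -(-31)/(2*(-28 + N)) = 31/(2*(-28 + N)))
√(f(152) + r(-200)) = √(31/(2*(-28 + 152)) + 1/(118 - 200)) = √((31/2)/124 + 1/(-82)) = √((31/2)*(1/124) - 1/82) = √(⅛ - 1/82) = √(37/328) = √3034/164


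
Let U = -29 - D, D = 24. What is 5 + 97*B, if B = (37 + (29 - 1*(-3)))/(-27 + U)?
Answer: -6293/80 ≈ -78.662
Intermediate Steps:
U = -53 (U = -29 - 1*24 = -29 - 24 = -53)
B = -69/80 (B = (37 + (29 - 1*(-3)))/(-27 - 53) = (37 + (29 + 3))/(-80) = (37 + 32)*(-1/80) = 69*(-1/80) = -69/80 ≈ -0.86250)
5 + 97*B = 5 + 97*(-69/80) = 5 - 6693/80 = -6293/80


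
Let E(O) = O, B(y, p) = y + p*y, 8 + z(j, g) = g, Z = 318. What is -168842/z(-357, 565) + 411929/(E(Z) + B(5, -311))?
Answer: -62493971/98032 ≈ -637.49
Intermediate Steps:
z(j, g) = -8 + g
-168842/z(-357, 565) + 411929/(E(Z) + B(5, -311)) = -168842/(-8 + 565) + 411929/(318 + 5*(1 - 311)) = -168842/557 + 411929/(318 + 5*(-310)) = -168842*1/557 + 411929/(318 - 1550) = -168842/557 + 411929/(-1232) = -168842/557 + 411929*(-1/1232) = -168842/557 - 58847/176 = -62493971/98032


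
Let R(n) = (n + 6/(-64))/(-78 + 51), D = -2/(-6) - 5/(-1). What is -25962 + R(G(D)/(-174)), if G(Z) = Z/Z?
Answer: -1951511339/75168 ≈ -25962.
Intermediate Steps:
D = 16/3 (D = -2*(-1/6) - 5*(-1) = 1/3 + 5 = 16/3 ≈ 5.3333)
G(Z) = 1
R(n) = 1/288 - n/27 (R(n) = (n + 6*(-1/64))/(-27) = (n - 3/32)*(-1/27) = (-3/32 + n)*(-1/27) = 1/288 - n/27)
-25962 + R(G(D)/(-174)) = -25962 + (1/288 - 1/(27*(-174))) = -25962 + (1/288 - (-1)/(27*174)) = -25962 + (1/288 - 1/27*(-1/174)) = -25962 + (1/288 + 1/4698) = -25962 + 277/75168 = -1951511339/75168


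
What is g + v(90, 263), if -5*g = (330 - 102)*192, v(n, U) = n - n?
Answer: -43776/5 ≈ -8755.2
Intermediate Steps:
v(n, U) = 0
g = -43776/5 (g = -(330 - 102)*192/5 = -228*192/5 = -1/5*43776 = -43776/5 ≈ -8755.2)
g + v(90, 263) = -43776/5 + 0 = -43776/5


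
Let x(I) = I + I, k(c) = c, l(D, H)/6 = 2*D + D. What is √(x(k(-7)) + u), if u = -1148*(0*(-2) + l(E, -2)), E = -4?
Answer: √82642 ≈ 287.48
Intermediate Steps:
l(D, H) = 18*D (l(D, H) = 6*(2*D + D) = 6*(3*D) = 18*D)
x(I) = 2*I
u = 82656 (u = -1148*(0*(-2) + 18*(-4)) = -1148*(0 - 72) = -1148*(-72) = 82656)
√(x(k(-7)) + u) = √(2*(-7) + 82656) = √(-14 + 82656) = √82642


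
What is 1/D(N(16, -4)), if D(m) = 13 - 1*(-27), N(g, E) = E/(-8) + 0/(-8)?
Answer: 1/40 ≈ 0.025000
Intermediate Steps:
N(g, E) = -E/8 (N(g, E) = E*(-1/8) + 0*(-1/8) = -E/8 + 0 = -E/8)
D(m) = 40 (D(m) = 13 + 27 = 40)
1/D(N(16, -4)) = 1/40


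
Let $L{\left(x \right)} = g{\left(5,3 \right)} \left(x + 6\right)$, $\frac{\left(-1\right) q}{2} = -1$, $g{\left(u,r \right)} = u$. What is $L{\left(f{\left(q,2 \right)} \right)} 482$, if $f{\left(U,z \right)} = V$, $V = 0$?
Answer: $14460$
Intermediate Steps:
$q = 2$ ($q = \left(-2\right) \left(-1\right) = 2$)
$f{\left(U,z \right)} = 0$
$L{\left(x \right)} = 30 + 5 x$ ($L{\left(x \right)} = 5 \left(x + 6\right) = 5 \left(6 + x\right) = 30 + 5 x$)
$L{\left(f{\left(q,2 \right)} \right)} 482 = \left(30 + 5 \cdot 0\right) 482 = \left(30 + 0\right) 482 = 30 \cdot 482 = 14460$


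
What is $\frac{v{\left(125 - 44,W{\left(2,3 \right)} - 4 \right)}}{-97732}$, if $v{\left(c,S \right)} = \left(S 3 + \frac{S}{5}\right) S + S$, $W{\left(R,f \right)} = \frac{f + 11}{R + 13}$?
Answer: $- \frac{15203}{54974250} \approx -0.00027655$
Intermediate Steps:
$W{\left(R,f \right)} = \frac{11 + f}{13 + R}$
$v{\left(c,S \right)} = S + \frac{16 S^{2}}{5}$ ($v{\left(c,S \right)} = \left(3 S + S \frac{1}{5}\right) S + S = \left(3 S + \frac{S}{5}\right) S + S = \frac{16 S}{5} S + S = \frac{16 S^{2}}{5} + S = S + \frac{16 S^{2}}{5}$)
$\frac{v{\left(125 - 44,W{\left(2,3 \right)} - 4 \right)}}{-97732} = \frac{\frac{1}{5} \left(\frac{11 + 3}{13 + 2} - 4\right) \left(5 + 16 \left(\frac{11 + 3}{13 + 2} - 4\right)\right)}{-97732} = \frac{\left(\frac{1}{15} \cdot 14 - 4\right) \left(5 + 16 \left(\frac{1}{15} \cdot 14 - 4\right)\right)}{5} \left(- \frac{1}{97732}\right) = \frac{\left(\frac{14}{15} - 4\right) \left(5 + 16 \left(\frac{14}{15} - 4\right)\right)}{5} \left(- \frac{1}{97732}\right) = \frac{1}{5} \left(- \frac{46}{15}\right) \left(5 + 16 \left(- \frac{46}{15}\right)\right) \left(- \frac{1}{97732}\right) = \frac{1}{5} \left(- \frac{46}{15}\right) \left(5 - \frac{736}{15}\right) \left(- \frac{1}{97732}\right) = \frac{1}{5} \left(- \frac{46}{15}\right) \left(- \frac{661}{15}\right) \left(- \frac{1}{97732}\right) = \frac{30406}{1125} \left(- \frac{1}{97732}\right) = - \frac{15203}{54974250}$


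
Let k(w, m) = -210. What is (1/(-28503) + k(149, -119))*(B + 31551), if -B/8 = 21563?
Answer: 843692646343/28503 ≈ 2.9600e+7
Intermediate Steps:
B = -172504 (B = -8*21563 = -172504)
(1/(-28503) + k(149, -119))*(B + 31551) = (1/(-28503) - 210)*(-172504 + 31551) = (-1/28503 - 210)*(-140953) = -5985631/28503*(-140953) = 843692646343/28503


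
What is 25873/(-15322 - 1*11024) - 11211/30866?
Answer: -273490256/203298909 ≈ -1.3453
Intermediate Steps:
25873/(-15322 - 1*11024) - 11211/30866 = 25873/(-15322 - 11024) - 11211*1/30866 = 25873/(-26346) - 11211/30866 = 25873*(-1/26346) - 11211/30866 = -25873/26346 - 11211/30866 = -273490256/203298909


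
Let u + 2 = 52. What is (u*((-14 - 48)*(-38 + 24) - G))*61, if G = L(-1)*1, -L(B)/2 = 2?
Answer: 2659600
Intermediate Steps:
u = 50 (u = -2 + 52 = 50)
L(B) = -4 (L(B) = -2*2 = -4)
G = -4 (G = -4*1 = -4)
(u*((-14 - 48)*(-38 + 24) - G))*61 = (50*((-14 - 48)*(-38 + 24) - 1*(-4)))*61 = (50*(-62*(-14) + 4))*61 = (50*(868 + 4))*61 = (50*872)*61 = 43600*61 = 2659600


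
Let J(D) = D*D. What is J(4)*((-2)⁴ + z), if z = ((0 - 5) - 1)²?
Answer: 832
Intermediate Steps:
J(D) = D²
z = 36 (z = (-5 - 1)² = (-6)² = 36)
J(4)*((-2)⁴ + z) = 4²*((-2)⁴ + 36) = 16*(16 + 36) = 16*52 = 832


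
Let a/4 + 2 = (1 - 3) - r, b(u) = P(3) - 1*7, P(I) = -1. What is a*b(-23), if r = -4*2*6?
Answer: -1408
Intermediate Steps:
b(u) = -8 (b(u) = -1 - 1*7 = -1 - 7 = -8)
r = -48 (r = -8*6 = -48)
a = 176 (a = -8 + 4*((1 - 3) - 1*(-48)) = -8 + 4*(-2 + 48) = -8 + 4*46 = -8 + 184 = 176)
a*b(-23) = 176*(-8) = -1408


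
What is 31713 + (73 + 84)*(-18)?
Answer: 28887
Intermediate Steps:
31713 + (73 + 84)*(-18) = 31713 + 157*(-18) = 31713 - 2826 = 28887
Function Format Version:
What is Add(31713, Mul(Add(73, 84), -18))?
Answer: 28887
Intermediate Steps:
Add(31713, Mul(Add(73, 84), -18)) = Add(31713, Mul(157, -18)) = Add(31713, -2826) = 28887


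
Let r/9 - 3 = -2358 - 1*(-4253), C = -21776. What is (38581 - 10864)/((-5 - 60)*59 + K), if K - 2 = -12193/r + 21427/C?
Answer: -5155052013072/713210897119 ≈ -7.2280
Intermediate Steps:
r = 17082 (r = 27 + 9*(-2358 - 1*(-4253)) = 27 + 9*(-2358 + 4253) = 27 + 9*1895 = 27 + 17055 = 17082)
K = 56212241/185988816 (K = 2 + (-12193/17082 + 21427/(-21776)) = 2 + (-12193*1/17082 + 21427*(-1/21776)) = 2 + (-12193/17082 - 21427/21776) = 2 - 315765391/185988816 = 56212241/185988816 ≈ 0.30223)
(38581 - 10864)/((-5 - 60)*59 + K) = (38581 - 10864)/((-5 - 60)*59 + 56212241/185988816) = 27717/(-65*59 + 56212241/185988816) = 27717/(-3835 + 56212241/185988816) = 27717/(-713210897119/185988816) = 27717*(-185988816/713210897119) = -5155052013072/713210897119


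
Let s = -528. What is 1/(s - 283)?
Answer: -1/811 ≈ -0.0012330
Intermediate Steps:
1/(s - 283) = 1/(-528 - 283) = 1/(-811) = -1/811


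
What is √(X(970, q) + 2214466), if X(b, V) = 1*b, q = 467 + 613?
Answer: 2*√553859 ≈ 1488.4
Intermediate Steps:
q = 1080
X(b, V) = b
√(X(970, q) + 2214466) = √(970 + 2214466) = √2215436 = 2*√553859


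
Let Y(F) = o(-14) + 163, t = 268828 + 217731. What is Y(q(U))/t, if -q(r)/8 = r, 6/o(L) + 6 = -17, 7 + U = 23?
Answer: 3743/11190857 ≈ 0.00033447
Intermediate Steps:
U = 16 (U = -7 + 23 = 16)
o(L) = -6/23 (o(L) = 6/(-6 - 17) = 6/(-23) = 6*(-1/23) = -6/23)
q(r) = -8*r
t = 486559
Y(F) = 3743/23 (Y(F) = -6/23 + 163 = 3743/23)
Y(q(U))/t = (3743/23)/486559 = (3743/23)*(1/486559) = 3743/11190857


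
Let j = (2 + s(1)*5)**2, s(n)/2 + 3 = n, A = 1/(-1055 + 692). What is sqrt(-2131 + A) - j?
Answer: -324 + I*sqrt(2320662)/33 ≈ -324.0 + 46.163*I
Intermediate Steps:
A = -1/363 (A = 1/(-363) = -1/363 ≈ -0.0027548)
s(n) = -6 + 2*n
j = 324 (j = (2 + (-6 + 2*1)*5)**2 = (2 + (-6 + 2)*5)**2 = (2 - 4*5)**2 = (2 - 20)**2 = (-18)**2 = 324)
sqrt(-2131 + A) - j = sqrt(-2131 - 1/363) - 1*324 = sqrt(-773554/363) - 324 = I*sqrt(2320662)/33 - 324 = -324 + I*sqrt(2320662)/33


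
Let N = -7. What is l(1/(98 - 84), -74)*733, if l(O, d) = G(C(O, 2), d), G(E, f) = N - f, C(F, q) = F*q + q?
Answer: 49111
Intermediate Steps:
C(F, q) = q + F*q
G(E, f) = -7 - f
l(O, d) = -7 - d
l(1/(98 - 84), -74)*733 = (-7 - 1*(-74))*733 = (-7 + 74)*733 = 67*733 = 49111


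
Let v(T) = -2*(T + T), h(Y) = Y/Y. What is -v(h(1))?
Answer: 4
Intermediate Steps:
h(Y) = 1
v(T) = -4*T
-v(h(1)) = -(-4) = -1*(-4) = 4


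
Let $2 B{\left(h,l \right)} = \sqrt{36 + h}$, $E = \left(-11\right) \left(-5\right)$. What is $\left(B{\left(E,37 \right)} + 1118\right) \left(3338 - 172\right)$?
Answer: $3539588 + 1583 \sqrt{91} \approx 3.5547 \cdot 10^{6}$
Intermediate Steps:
$E = 55$
$B{\left(h,l \right)} = \frac{\sqrt{36 + h}}{2}$
$\left(B{\left(E,37 \right)} + 1118\right) \left(3338 - 172\right) = \left(\frac{\sqrt{36 + 55}}{2} + 1118\right) \left(3338 - 172\right) = \left(\frac{\sqrt{91}}{2} + 1118\right) 3166 = \left(1118 + \frac{\sqrt{91}}{2}\right) 3166 = 3539588 + 1583 \sqrt{91}$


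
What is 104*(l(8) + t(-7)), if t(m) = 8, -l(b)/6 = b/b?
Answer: 208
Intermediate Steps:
l(b) = -6 (l(b) = -6*b/b = -6*1 = -6)
104*(l(8) + t(-7)) = 104*(-6 + 8) = 104*2 = 208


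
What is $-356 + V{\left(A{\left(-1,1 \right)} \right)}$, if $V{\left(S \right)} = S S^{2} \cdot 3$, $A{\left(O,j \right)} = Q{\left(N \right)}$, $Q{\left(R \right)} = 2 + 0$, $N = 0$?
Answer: $-332$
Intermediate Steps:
$Q{\left(R \right)} = 2$
$A{\left(O,j \right)} = 2$
$V{\left(S \right)} = 3 S^{3}$ ($V{\left(S \right)} = S^{3} \cdot 3 = 3 S^{3}$)
$-356 + V{\left(A{\left(-1,1 \right)} \right)} = -356 + 3 \cdot 2^{3} = -356 + 3 \cdot 8 = -356 + 24 = -332$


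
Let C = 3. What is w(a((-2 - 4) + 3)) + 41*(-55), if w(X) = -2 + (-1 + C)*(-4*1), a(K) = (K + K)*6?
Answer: -2265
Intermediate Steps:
a(K) = 12*K (a(K) = (2*K)*6 = 12*K)
w(X) = -10 (w(X) = -2 + (-1 + 3)*(-4*1) = -2 + 2*(-4) = -2 - 8 = -10)
w(a((-2 - 4) + 3)) + 41*(-55) = -10 + 41*(-55) = -10 - 2255 = -2265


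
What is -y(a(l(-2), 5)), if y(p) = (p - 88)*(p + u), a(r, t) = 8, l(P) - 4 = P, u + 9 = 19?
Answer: 1440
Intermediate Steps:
u = 10 (u = -9 + 19 = 10)
l(P) = 4 + P
y(p) = (-88 + p)*(10 + p) (y(p) = (p - 88)*(p + 10) = (-88 + p)*(10 + p))
-y(a(l(-2), 5)) = -(-880 + 8² - 78*8) = -(-880 + 64 - 624) = -1*(-1440) = 1440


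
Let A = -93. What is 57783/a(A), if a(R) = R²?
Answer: 19261/2883 ≈ 6.6809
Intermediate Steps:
57783/a(A) = 57783/((-93)²) = 57783/8649 = 57783*(1/8649) = 19261/2883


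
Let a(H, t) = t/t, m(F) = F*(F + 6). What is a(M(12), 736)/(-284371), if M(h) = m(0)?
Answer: -1/284371 ≈ -3.5165e-6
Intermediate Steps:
m(F) = F*(6 + F)
M(h) = 0 (M(h) = 0*(6 + 0) = 0*6 = 0)
a(H, t) = 1
a(M(12), 736)/(-284371) = 1/(-284371) = 1*(-1/284371) = -1/284371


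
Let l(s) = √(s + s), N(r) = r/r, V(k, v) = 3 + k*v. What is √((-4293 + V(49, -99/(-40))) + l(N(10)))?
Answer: √(-1667490 + 400*√2)/20 ≈ 64.555*I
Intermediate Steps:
N(r) = 1
l(s) = √2*√s (l(s) = √(2*s) = √2*√s)
√((-4293 + V(49, -99/(-40))) + l(N(10))) = √((-4293 + (3 + 49*(-99/(-40)))) + √2*√1) = √((-4293 + (3 + 49*(-99*(-1/40)))) + √2*1) = √((-4293 + (3 + 49*(99/40))) + √2) = √((-4293 + (3 + 4851/40)) + √2) = √((-4293 + 4971/40) + √2) = √(-166749/40 + √2)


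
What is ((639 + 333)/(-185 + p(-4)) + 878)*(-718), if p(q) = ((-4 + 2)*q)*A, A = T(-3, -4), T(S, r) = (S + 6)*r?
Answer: -176445628/281 ≈ -6.2792e+5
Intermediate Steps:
T(S, r) = r*(6 + S) (T(S, r) = (6 + S)*r = r*(6 + S))
A = -12 (A = -4*(6 - 3) = -4*3 = -12)
p(q) = 24*q (p(q) = ((-4 + 2)*q)*(-12) = -2*q*(-12) = 24*q)
((639 + 333)/(-185 + p(-4)) + 878)*(-718) = ((639 + 333)/(-185 + 24*(-4)) + 878)*(-718) = (972/(-185 - 96) + 878)*(-718) = (972/(-281) + 878)*(-718) = (972*(-1/281) + 878)*(-718) = (-972/281 + 878)*(-718) = (245746/281)*(-718) = -176445628/281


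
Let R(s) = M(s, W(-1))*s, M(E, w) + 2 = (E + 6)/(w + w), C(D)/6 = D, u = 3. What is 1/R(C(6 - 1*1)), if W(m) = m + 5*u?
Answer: -7/150 ≈ -0.046667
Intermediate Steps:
C(D) = 6*D
W(m) = 15 + m (W(m) = m + 5*3 = m + 15 = 15 + m)
M(E, w) = -2 + (6 + E)/(2*w) (M(E, w) = -2 + (E + 6)/(w + w) = -2 + (6 + E)/((2*w)) = -2 + (6 + E)*(1/(2*w)) = -2 + (6 + E)/(2*w))
R(s) = s*(-25/14 + s/28) (R(s) = ((6 + s - 4*(15 - 1))/(2*(15 - 1)))*s = ((1/2)*(6 + s - 4*14)/14)*s = ((1/2)*(1/14)*(6 + s - 56))*s = ((1/2)*(1/14)*(-50 + s))*s = (-25/14 + s/28)*s = s*(-25/14 + s/28))
1/R(C(6 - 1*1)) = 1/((6*(6 - 1*1))*(-50 + 6*(6 - 1*1))/28) = 1/((6*(6 - 1))*(-50 + 6*(6 - 1))/28) = 1/((6*5)*(-50 + 6*5)/28) = 1/((1/28)*30*(-50 + 30)) = 1/((1/28)*30*(-20)) = 1/(-150/7) = -7/150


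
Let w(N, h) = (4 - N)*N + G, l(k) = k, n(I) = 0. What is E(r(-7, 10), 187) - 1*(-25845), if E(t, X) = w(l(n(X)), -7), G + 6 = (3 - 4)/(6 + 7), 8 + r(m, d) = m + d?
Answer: 335906/13 ≈ 25839.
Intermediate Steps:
r(m, d) = -8 + d + m (r(m, d) = -8 + (m + d) = -8 + (d + m) = -8 + d + m)
G = -79/13 (G = -6 + (3 - 4)/(6 + 7) = -6 - 1/13 = -79/13 ≈ -6.0769)
w(N, h) = -79/13 + N*(4 - N) (w(N, h) = (4 - N)*N - 79/13 = N*(4 - N) - 79/13 = -79/13 + N*(4 - N))
E(t, X) = -79/13 (E(t, X) = -79/13 - 1*0² + 4*0 = -79/13 - 1*0 + 0 = -79/13 + 0 + 0 = -79/13)
E(r(-7, 10), 187) - 1*(-25845) = -79/13 - 1*(-25845) = -79/13 + 25845 = 335906/13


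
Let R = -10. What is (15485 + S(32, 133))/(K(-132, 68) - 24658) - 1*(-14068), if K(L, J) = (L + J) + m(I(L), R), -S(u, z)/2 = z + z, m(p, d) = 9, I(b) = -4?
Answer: 347647531/24713 ≈ 14067.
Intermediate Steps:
S(u, z) = -4*z (S(u, z) = -2*(z + z) = -4*z)
K(L, J) = 9 + J + L (K(L, J) = (L + J) + 9 = (J + L) + 9 = 9 + J + L)
(15485 + S(32, 133))/(K(-132, 68) - 24658) - 1*(-14068) = (15485 - 4*133)/((9 + 68 - 132) - 24658) - 1*(-14068) = (15485 - 532)/(-55 - 24658) + 14068 = 14953/(-24713) + 14068 = 14953*(-1/24713) + 14068 = -14953/24713 + 14068 = 347647531/24713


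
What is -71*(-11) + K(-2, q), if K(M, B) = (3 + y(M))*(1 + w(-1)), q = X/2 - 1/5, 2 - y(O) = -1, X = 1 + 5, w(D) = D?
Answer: 781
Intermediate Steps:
X = 6
y(O) = 3 (y(O) = 2 - 1*(-1) = 2 + 1 = 3)
q = 14/5 (q = 6/2 - 1/5 = 6*(½) - 1*⅕ = 3 - ⅕ = 14/5 ≈ 2.8000)
K(M, B) = 0 (K(M, B) = (3 + 3)*(1 - 1) = 6*0 = 0)
-71*(-11) + K(-2, q) = -71*(-11) + 0 = 781 + 0 = 781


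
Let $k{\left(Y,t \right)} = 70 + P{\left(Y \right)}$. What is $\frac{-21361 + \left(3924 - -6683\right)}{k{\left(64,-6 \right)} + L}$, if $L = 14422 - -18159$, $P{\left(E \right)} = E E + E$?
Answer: $- \frac{10754}{36811} \approx -0.29214$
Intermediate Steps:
$P{\left(E \right)} = E + E^{2}$ ($P{\left(E \right)} = E^{2} + E = E + E^{2}$)
$L = 32581$ ($L = 14422 + 18159 = 32581$)
$k{\left(Y,t \right)} = 70 + Y \left(1 + Y\right)$
$\frac{-21361 + \left(3924 - -6683\right)}{k{\left(64,-6 \right)} + L} = \frac{-21361 + \left(3924 - -6683\right)}{\left(70 + 64 \left(1 + 64\right)\right) + 32581} = \frac{-21361 + \left(3924 + 6683\right)}{\left(70 + 64 \cdot 65\right) + 32581} = \frac{-21361 + 10607}{\left(70 + 4160\right) + 32581} = - \frac{10754}{4230 + 32581} = - \frac{10754}{36811}$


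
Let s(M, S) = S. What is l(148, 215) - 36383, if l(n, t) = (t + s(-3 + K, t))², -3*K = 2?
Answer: 148517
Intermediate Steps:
K = -⅔ (K = -⅓*2 = -⅔ ≈ -0.66667)
l(n, t) = 4*t² (l(n, t) = (t + t)² = (2*t)² = 4*t²)
l(148, 215) - 36383 = 4*215² - 36383 = 4*46225 - 36383 = 184900 - 36383 = 148517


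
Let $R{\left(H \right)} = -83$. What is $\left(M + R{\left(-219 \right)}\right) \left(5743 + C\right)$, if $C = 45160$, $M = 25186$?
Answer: $1277818009$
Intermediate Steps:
$\left(M + R{\left(-219 \right)}\right) \left(5743 + C\right) = \left(25186 - 83\right) \left(5743 + 45160\right) = 25103 \cdot 50903 = 1277818009$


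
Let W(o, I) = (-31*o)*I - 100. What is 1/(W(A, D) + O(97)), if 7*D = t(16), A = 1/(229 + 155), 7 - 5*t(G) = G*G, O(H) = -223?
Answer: -4480/1444467 ≈ -0.0031015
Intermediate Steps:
t(G) = 7/5 - G²/5 (t(G) = 7/5 - G*G/5 = 7/5 - G²/5)
A = 1/384 ≈ 0.0026042
D = -249/35 (D = (7/5 - ⅕*16²)/7 = (7/5 - ⅕*256)/7 = (7/5 - 256/5)/7 = (⅐)*(-249/5) = -249/35 ≈ -7.1143)
W(o, I) = -100 - 31*I*o (W(o, I) = -31*I*o - 100 = -100 - 31*I*o)
1/(W(A, D) + O(97)) = 1/((-100 - 31*(-249/35)*1/384) - 223) = 1/((-100 + 2573/4480) - 223) = 1/(-445427/4480 - 223) = 1/(-1444467/4480) = -4480/1444467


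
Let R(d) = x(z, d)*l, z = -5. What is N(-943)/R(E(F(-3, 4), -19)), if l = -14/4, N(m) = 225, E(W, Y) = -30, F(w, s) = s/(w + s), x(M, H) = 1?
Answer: -450/7 ≈ -64.286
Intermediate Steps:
F(w, s) = s/(s + w)
l = -7/2 (l = -14*¼ = -7/2 ≈ -3.5000)
R(d) = -7/2 (R(d) = 1*(-7/2) = -7/2)
N(-943)/R(E(F(-3, 4), -19)) = 225/(-7/2) = 225*(-2/7) = -450/7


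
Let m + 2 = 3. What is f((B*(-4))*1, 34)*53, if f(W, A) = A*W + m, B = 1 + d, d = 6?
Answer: -50403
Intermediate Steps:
m = 1 (m = -2 + 3 = 1)
B = 7 (B = 1 + 6 = 7)
f(W, A) = 1 + A*W (f(W, A) = A*W + 1 = 1 + A*W)
f((B*(-4))*1, 34)*53 = (1 + 34*((7*(-4))*1))*53 = (1 + 34*(-28*1))*53 = (1 + 34*(-28))*53 = (1 - 952)*53 = -951*53 = -50403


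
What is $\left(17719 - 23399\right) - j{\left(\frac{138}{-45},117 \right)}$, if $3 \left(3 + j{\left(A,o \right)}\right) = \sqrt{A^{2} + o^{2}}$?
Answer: $-5677 - \frac{\sqrt{3082141}}{45} \approx -5716.0$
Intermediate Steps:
$j{\left(A,o \right)} = -3 + \frac{\sqrt{A^{2} + o^{2}}}{3}$
$\left(17719 - 23399\right) - j{\left(\frac{138}{-45},117 \right)} = \left(17719 - 23399\right) - \left(-3 + \frac{\sqrt{\left(\frac{138}{-45}\right)^{2} + 117^{2}}}{3}\right) = \left(17719 - 23399\right) - \left(-3 + \frac{\sqrt{\left(138 \left(- \frac{1}{45}\right)\right)^{2} + 13689}}{3}\right) = -5680 - \left(-3 + \frac{\sqrt{\left(- \frac{46}{15}\right)^{2} + 13689}}{3}\right) = -5680 - \left(-3 + \frac{\sqrt{\frac{2116}{225} + 13689}}{3}\right) = -5680 - \left(-3 + \frac{\sqrt{\frac{3082141}{225}}}{3}\right) = -5680 - \left(-3 + \frac{\frac{1}{15} \sqrt{3082141}}{3}\right) = -5680 - \left(-3 + \frac{\sqrt{3082141}}{45}\right) = -5680 + \left(3 - \frac{\sqrt{3082141}}{45}\right) = -5677 - \frac{\sqrt{3082141}}{45}$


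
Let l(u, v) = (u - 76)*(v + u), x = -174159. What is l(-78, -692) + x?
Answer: -55579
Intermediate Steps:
l(u, v) = (-76 + u)*(u + v)
l(-78, -692) + x = ((-78)**2 - 76*(-78) - 76*(-692) - 78*(-692)) - 174159 = (6084 + 5928 + 52592 + 53976) - 174159 = 118580 - 174159 = -55579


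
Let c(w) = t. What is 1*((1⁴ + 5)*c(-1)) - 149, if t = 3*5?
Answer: -59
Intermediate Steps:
t = 15
c(w) = 15
1*((1⁴ + 5)*c(-1)) - 149 = 1*((1⁴ + 5)*15) - 149 = 1*((1 + 5)*15) - 149 = 1*(6*15) - 149 = 1*90 - 149 = 90 - 149 = -59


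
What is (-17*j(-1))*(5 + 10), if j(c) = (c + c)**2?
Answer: -1020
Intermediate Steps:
j(c) = 4*c**2 (j(c) = (2*c)**2 = 4*c**2)
(-17*j(-1))*(5 + 10) = (-68*(-1)**2)*(5 + 10) = -68*15 = -1020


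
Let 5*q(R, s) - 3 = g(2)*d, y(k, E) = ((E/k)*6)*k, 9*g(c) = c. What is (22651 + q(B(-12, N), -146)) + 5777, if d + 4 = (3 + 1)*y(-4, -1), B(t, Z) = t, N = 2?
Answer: 1279231/45 ≈ 28427.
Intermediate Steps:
g(c) = c/9
y(k, E) = 6*E (y(k, E) = (6*E/k)*k = 6*E)
d = -28 (d = -4 + (3 + 1)*(6*(-1)) = -4 + 4*(-6) = -4 - 24 = -28)
q(R, s) = -29/45 (q(R, s) = ⅗ + (((⅑)*2)*(-28))/5 = ⅗ + ((2/9)*(-28))/5 = ⅗ + (⅕)*(-56/9) = ⅗ - 56/45 = -29/45)
(22651 + q(B(-12, N), -146)) + 5777 = (22651 - 29/45) + 5777 = 1019266/45 + 5777 = 1279231/45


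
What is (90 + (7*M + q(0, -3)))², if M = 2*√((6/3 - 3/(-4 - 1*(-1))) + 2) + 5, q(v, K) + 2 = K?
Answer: 15380 + 3360*√5 ≈ 22893.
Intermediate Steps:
q(v, K) = -2 + K
M = 5 + 2*√5 (M = 2*√((6*(⅓) - 3/(-4 + 1)) + 2) + 5 = 2*√((2 - 3/(-3)) + 2) + 5 = 2*√((2 - 3*(-⅓)) + 2) + 5 = 2*√((2 + 1) + 2) + 5 = 2*√(3 + 2) + 5 = 2*√5 + 5 = 5 + 2*√5 ≈ 9.4721)
(90 + (7*M + q(0, -3)))² = (90 + (7*(5 + 2*√5) + (-2 - 3)))² = (90 + ((35 + 14*√5) - 5))² = (90 + (30 + 14*√5))² = (120 + 14*√5)²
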